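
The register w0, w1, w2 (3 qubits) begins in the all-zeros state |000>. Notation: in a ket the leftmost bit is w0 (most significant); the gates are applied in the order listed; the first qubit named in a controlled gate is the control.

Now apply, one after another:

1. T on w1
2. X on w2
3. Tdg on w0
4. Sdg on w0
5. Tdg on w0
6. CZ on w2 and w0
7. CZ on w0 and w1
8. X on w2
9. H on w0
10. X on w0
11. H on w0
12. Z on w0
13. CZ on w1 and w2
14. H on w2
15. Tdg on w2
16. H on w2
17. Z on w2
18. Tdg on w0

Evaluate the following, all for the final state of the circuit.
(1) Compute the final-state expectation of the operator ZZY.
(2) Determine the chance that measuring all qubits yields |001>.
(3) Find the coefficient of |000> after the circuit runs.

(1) The observable ZZY averages to -sqrt(2)/2. Key observation: steps 9-12 multiply out to the identity, so the circuit reduces to the remaining gates.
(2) Outcome |001> occurs with probability 1/2 - sqrt(2)/4.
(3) The amplitude on |000> is 1/2 - exp(3*I*pi/4)/2.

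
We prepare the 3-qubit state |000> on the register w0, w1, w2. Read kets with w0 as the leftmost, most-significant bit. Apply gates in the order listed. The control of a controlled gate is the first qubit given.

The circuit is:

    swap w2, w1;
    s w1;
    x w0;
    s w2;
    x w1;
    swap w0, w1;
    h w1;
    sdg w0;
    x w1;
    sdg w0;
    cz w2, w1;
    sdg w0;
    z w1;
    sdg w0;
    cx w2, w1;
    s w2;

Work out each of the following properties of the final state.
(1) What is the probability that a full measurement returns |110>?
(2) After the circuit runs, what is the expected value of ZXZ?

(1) Outcome |110> occurs with probability 1/2.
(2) The observable ZXZ averages to -1.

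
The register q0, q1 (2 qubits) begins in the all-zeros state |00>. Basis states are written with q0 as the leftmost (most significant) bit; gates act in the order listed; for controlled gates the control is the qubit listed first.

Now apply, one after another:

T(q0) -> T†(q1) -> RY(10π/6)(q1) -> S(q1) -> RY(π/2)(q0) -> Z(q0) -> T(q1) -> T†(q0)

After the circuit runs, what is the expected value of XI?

The expectation value of XI is -sqrt(2)/2.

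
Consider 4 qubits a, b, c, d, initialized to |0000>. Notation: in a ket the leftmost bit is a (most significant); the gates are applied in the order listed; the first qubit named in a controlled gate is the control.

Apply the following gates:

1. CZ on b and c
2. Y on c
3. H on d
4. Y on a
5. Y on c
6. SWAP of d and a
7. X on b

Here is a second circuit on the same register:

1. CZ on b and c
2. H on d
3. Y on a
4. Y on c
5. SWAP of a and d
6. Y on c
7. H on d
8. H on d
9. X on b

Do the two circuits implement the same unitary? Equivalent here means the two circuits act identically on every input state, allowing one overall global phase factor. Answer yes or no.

Yes, they are equivalent — the unitaries differ by at most a global phase.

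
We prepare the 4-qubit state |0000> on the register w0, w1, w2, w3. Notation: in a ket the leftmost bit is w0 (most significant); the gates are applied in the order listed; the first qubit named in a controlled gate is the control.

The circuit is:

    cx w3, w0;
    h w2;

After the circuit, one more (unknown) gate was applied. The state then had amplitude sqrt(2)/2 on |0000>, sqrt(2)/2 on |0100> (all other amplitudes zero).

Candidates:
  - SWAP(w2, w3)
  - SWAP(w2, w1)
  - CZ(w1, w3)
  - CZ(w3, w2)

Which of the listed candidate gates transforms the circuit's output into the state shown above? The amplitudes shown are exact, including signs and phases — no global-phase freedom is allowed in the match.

The applied gate was SWAP(w2, w1).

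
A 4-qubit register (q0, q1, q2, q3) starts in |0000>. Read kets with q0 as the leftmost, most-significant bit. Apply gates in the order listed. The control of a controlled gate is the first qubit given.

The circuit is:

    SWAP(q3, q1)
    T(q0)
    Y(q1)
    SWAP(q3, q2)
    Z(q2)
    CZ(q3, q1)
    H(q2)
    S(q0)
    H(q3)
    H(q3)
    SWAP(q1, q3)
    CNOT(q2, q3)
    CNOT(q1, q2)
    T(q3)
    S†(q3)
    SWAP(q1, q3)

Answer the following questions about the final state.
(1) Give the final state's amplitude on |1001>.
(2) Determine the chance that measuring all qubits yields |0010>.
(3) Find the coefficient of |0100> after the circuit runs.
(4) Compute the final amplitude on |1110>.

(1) The amplitude on |1001> is 0.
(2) Outcome |0010> occurs with probability 1/2.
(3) |0100> carries amplitude sqrt(2)*exp(I*pi/4)/2 in the final state.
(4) The amplitude on |1110> is 0.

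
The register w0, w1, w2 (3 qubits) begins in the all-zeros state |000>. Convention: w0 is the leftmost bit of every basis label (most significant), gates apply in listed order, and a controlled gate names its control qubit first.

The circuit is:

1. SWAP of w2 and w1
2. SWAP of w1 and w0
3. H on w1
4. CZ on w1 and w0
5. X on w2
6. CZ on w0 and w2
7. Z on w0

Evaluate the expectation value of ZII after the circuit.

The observable ZII averages to 1.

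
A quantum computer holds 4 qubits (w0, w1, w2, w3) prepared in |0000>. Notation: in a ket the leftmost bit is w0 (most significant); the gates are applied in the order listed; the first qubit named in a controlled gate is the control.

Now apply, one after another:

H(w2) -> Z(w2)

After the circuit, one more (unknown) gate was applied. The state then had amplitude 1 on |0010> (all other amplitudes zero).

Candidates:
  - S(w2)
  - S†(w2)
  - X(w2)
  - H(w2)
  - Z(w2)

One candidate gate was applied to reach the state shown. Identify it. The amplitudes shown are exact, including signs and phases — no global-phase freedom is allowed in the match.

It was H(w2) that produced the state shown.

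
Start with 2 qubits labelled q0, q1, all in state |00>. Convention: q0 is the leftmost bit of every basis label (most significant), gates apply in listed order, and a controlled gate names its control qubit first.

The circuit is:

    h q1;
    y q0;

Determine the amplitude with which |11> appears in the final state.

|11> carries amplitude sqrt(2)*I/2 in the final state.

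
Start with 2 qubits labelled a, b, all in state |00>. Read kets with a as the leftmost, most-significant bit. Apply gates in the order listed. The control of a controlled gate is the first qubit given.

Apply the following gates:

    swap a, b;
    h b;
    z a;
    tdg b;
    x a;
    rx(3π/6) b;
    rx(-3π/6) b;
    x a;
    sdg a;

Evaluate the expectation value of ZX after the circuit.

In the final state, ZX has expectation sqrt(2)/2. Key observation: the block from step 5 through step 8 cancels to the identity and can be dropped.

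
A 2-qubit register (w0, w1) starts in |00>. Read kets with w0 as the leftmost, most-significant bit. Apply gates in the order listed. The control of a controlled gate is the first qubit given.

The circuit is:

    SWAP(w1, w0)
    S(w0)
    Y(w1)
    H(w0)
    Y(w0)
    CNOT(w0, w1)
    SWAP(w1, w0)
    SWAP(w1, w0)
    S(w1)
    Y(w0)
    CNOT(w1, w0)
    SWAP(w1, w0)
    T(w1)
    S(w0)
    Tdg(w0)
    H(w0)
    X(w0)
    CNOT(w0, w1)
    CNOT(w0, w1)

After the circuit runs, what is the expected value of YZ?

The observable YZ averages to sqrt(2)/2.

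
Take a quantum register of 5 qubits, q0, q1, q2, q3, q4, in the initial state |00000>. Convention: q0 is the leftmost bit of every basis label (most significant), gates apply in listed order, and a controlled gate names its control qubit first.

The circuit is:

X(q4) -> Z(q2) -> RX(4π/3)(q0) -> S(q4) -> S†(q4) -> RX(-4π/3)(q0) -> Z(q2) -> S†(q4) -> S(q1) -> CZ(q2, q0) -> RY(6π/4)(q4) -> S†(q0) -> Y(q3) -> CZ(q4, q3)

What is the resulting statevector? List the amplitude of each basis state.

After the circuit, the state carries amplitude -sqrt(2)/2 on |00010>, sqrt(2)/2 on |00011>, and 0 on every other basis state. Key observation: the block from step 2 through step 7 cancels to the identity and can be dropped.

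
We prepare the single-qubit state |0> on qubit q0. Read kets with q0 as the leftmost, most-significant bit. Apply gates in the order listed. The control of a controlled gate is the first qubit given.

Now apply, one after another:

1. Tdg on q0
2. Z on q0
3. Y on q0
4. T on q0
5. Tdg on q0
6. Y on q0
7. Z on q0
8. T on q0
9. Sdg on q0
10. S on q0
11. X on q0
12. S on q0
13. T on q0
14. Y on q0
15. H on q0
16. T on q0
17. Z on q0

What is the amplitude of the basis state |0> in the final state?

The amplitude on |0> is sqrt(2)*exp(I*pi/4)/2. Key observation: gates 2-7 undo each other exactly, leaving only the rest of the circuit to track.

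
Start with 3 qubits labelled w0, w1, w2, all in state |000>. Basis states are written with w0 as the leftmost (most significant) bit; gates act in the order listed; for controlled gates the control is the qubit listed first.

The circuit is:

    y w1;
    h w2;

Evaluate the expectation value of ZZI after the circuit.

The expectation value of ZZI is -1.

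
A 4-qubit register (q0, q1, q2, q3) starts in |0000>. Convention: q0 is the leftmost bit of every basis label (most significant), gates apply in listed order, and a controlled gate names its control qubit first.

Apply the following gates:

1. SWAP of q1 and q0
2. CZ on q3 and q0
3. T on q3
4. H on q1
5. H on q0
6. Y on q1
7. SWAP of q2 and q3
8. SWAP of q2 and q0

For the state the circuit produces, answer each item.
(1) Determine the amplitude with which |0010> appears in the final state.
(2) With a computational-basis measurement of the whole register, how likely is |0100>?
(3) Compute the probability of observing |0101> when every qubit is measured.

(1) |0010> carries amplitude -I/2 in the final state.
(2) A full measurement returns |0100> with probability 1/4.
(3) A full measurement returns |0101> with probability 0.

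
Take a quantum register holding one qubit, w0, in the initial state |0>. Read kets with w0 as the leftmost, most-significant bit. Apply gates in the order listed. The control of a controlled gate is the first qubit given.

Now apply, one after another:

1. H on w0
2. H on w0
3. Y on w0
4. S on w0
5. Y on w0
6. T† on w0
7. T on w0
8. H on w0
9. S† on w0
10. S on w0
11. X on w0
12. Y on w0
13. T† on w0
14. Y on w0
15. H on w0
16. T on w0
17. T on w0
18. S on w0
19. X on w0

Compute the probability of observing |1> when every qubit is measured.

The probability of measuring |1> is sqrt(2)/4 + 1/2.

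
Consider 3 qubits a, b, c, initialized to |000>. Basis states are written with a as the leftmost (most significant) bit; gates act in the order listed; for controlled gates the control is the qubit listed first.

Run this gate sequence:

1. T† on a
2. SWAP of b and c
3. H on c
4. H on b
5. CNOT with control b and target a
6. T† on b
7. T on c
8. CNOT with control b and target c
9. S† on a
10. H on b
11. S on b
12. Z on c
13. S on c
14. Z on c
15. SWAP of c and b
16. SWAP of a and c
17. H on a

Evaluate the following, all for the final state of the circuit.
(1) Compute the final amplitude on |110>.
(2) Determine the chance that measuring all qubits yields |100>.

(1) The amplitude on |110> is (1 + I)*exp(I*pi/4)/4.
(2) Outcome |100> occurs with probability 1/8.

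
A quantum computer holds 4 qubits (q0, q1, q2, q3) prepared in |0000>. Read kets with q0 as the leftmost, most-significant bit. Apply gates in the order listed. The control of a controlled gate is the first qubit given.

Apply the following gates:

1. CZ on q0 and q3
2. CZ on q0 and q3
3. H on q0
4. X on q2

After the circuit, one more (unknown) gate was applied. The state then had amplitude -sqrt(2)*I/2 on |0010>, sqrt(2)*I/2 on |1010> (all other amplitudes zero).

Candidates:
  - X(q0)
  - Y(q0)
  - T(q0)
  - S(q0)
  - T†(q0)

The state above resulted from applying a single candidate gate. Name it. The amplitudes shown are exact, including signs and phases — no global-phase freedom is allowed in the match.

The unique candidate consistent with the amplitudes is Y(q0). Key observation: gates 1-2 undo each other exactly, leaving only the rest of the circuit to track.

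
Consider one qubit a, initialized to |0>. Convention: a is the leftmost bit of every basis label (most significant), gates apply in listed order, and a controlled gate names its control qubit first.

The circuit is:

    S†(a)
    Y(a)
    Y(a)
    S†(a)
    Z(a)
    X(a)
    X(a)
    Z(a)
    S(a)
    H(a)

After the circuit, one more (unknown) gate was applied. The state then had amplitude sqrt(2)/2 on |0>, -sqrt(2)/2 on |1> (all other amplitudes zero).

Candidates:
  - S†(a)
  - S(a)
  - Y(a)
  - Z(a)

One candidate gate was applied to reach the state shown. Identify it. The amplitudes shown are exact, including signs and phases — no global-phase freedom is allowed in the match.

The unique candidate consistent with the amplitudes is Z(a).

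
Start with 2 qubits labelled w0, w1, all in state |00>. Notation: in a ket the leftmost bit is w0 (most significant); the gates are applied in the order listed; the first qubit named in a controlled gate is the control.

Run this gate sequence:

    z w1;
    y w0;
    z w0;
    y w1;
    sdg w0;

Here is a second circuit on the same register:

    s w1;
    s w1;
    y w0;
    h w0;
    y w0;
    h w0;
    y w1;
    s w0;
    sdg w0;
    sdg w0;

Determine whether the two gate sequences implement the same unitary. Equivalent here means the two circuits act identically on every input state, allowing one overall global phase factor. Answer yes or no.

No, they are not equivalent — no single phase factor reconciles the two unitaries.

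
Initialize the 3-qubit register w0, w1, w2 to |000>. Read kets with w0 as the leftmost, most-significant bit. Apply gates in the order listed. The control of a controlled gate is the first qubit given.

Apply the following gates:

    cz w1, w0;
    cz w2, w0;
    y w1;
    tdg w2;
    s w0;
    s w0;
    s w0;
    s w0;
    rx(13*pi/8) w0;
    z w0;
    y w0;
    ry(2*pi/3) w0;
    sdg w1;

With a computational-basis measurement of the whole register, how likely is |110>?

The probability of measuring |110> is 1/2 - sqrt(2 - sqrt(2))/8. Key observation: gates 5-8 undo each other exactly, leaving only the rest of the circuit to track.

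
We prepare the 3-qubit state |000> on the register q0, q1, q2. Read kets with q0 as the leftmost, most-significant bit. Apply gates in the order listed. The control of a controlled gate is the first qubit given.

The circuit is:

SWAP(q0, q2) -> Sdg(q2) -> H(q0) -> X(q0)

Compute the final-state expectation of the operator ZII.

In the final state, ZII has expectation 0.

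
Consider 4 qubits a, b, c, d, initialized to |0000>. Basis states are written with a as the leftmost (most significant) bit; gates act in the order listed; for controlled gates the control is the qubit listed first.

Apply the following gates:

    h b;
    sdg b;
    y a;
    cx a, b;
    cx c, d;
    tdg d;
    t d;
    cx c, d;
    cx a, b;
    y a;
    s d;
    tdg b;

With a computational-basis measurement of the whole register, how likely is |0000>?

The probability of measuring |0000> is 1/2.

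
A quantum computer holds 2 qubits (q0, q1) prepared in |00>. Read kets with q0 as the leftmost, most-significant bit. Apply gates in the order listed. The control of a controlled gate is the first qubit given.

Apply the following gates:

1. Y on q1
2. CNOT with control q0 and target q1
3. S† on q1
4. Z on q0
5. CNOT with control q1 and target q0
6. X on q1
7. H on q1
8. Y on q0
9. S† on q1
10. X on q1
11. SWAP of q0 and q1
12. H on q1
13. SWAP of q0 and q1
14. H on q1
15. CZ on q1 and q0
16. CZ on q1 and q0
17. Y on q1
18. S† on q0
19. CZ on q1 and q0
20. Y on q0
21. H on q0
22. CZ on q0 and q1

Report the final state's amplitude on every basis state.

After the circuit, the state carries amplitude -1/2 on |00>, 1/2 on |01>, -I/2 on |10>, I/2 on |11>.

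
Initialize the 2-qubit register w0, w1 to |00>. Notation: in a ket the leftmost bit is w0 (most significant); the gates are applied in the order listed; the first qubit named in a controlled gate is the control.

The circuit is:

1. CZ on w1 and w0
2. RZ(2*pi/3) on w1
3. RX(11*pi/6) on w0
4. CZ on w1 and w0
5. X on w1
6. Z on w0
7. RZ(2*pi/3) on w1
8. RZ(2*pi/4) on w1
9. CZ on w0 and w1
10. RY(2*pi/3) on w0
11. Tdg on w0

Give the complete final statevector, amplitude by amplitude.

The final amplitudes are 0 on |00>, (-sqrt(6) - sqrt(2) - sqrt(6)*I + 3*sqrt(2)*I)*exp(I*pi/4)/8 on |01>, 0 on |10>, -(1 - I)*(sqrt(2)*(2 + I) + sqrt(6)*I)/8 on |11>.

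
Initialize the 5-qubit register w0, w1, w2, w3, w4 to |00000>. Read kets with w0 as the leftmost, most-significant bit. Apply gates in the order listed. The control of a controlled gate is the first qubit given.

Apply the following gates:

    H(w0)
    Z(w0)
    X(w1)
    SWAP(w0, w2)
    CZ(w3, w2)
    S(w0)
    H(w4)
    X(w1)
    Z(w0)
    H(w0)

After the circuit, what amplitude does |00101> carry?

The amplitude on |00101> is -sqrt(2)/4.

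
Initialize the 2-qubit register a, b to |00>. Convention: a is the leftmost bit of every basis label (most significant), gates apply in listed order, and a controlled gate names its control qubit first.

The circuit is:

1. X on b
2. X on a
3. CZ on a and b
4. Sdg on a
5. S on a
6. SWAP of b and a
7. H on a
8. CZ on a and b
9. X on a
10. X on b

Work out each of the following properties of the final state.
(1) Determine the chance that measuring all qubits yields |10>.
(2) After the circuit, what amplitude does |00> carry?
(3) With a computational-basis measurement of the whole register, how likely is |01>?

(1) A full measurement returns |10> with probability 1/2.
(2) |00> carries amplitude -sqrt(2)/2 in the final state.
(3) The probability of measuring |01> is 0.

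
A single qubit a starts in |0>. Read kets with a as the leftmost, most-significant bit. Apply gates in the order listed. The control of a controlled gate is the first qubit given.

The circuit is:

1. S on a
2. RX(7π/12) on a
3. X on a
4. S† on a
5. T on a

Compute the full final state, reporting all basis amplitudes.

The resulting statevector has amplitude -I*sqrt(sqrt(2) + 2)/4 - I*sqrt(6 - 3*sqrt(2))/4 on |0>, (-sqrt(3*sqrt(2) + 6)/4 + sqrt(2 - sqrt(2))/4)*exp(3*I*pi/4) on |1>.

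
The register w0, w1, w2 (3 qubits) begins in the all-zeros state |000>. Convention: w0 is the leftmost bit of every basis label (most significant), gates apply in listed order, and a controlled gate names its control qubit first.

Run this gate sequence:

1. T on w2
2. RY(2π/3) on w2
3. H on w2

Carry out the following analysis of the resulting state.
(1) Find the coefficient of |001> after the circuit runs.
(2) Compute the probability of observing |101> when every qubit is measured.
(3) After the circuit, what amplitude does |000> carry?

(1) The amplitude on |001> is -sqrt(6)/4 + sqrt(2)/4.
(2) Outcome |101> occurs with probability 0.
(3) The final state's coefficient on |000> equals sqrt(2)/4 + sqrt(6)/4.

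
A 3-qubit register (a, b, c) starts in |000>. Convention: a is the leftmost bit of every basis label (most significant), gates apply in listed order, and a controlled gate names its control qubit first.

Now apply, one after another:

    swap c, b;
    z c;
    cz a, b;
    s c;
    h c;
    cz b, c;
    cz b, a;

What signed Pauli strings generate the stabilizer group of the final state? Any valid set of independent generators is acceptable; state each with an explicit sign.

The stabilizer group can be generated by +IIX, +ZII, +IZI, among other valid generating sets.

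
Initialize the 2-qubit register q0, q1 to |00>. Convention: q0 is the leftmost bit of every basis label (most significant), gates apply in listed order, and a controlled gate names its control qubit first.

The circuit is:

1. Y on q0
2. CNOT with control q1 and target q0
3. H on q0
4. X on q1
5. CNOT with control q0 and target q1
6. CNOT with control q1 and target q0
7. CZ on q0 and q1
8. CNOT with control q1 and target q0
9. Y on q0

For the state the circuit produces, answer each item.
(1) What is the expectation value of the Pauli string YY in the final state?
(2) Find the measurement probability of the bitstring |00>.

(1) The observable YY averages to 1.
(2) Outcome |00> occurs with probability 1/2.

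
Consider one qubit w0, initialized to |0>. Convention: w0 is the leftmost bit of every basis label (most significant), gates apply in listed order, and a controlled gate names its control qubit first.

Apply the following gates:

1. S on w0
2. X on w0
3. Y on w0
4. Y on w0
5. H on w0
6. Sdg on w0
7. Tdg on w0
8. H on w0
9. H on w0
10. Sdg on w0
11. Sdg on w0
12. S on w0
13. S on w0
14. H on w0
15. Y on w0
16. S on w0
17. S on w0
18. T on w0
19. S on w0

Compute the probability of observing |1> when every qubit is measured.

The probability of measuring |1> is sqrt(2)/4 + 1/2. Key observation: the block from step 9 through step 14 cancels to the identity and can be dropped.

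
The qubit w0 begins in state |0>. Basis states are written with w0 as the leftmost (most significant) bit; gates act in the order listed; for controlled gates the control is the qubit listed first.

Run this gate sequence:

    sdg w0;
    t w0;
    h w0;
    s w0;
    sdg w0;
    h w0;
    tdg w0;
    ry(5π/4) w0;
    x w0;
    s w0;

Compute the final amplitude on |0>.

The amplitude on |0> is sqrt(sqrt(2) + 2)/2. Key observation: steps 2-7 multiply out to the identity, so the circuit reduces to the remaining gates.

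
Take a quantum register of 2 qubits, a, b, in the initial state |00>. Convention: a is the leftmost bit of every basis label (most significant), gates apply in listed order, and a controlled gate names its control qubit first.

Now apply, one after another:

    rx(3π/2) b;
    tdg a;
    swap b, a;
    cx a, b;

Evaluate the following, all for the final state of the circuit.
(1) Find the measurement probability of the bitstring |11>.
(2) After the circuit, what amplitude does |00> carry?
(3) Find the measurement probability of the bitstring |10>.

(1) A full measurement returns |11> with probability 1/2.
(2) The final state's coefficient on |00> equals -sqrt(2)/2.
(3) Outcome |10> occurs with probability 0.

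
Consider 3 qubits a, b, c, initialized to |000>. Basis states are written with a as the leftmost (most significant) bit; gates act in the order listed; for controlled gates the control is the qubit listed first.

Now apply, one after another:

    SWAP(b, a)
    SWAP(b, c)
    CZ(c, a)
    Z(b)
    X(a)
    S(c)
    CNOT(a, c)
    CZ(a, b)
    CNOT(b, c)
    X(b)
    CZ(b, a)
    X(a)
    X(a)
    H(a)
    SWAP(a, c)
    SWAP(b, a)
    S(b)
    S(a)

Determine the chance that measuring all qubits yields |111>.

Outcome |111> occurs with probability 1/2.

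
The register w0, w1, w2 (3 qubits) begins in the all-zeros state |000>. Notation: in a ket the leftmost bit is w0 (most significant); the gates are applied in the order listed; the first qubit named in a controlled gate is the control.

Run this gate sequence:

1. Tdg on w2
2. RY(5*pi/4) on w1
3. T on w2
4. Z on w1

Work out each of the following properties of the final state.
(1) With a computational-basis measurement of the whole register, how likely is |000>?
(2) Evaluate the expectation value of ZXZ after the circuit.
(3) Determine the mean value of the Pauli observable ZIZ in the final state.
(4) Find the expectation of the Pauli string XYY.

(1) Outcome |000> occurs with probability 1/2 - sqrt(2)/4.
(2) The expectation value of ZXZ is sqrt(2)/2.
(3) The expectation value of ZIZ is 1.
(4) The expectation value of XYY is 0.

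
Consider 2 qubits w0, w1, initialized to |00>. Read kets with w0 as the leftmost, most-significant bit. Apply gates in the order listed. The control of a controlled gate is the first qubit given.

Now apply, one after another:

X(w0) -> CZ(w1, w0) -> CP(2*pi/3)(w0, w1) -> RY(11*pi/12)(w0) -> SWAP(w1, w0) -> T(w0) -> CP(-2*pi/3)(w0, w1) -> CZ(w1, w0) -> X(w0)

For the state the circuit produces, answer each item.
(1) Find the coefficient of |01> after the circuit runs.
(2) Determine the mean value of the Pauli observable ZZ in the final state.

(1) |01> carries amplitude 0 in the final state.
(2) The observable ZZ averages to -sqrt(6)/4 - sqrt(2)/4.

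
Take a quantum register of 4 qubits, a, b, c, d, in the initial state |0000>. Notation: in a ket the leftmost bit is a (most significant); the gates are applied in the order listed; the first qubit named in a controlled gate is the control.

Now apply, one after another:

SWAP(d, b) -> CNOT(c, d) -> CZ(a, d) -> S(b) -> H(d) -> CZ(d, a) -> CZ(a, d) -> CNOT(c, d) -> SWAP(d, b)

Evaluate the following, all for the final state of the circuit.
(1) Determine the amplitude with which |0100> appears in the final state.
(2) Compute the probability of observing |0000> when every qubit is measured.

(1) |0100> carries amplitude sqrt(2)/2 in the final state.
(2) The probability of measuring |0000> is 1/2.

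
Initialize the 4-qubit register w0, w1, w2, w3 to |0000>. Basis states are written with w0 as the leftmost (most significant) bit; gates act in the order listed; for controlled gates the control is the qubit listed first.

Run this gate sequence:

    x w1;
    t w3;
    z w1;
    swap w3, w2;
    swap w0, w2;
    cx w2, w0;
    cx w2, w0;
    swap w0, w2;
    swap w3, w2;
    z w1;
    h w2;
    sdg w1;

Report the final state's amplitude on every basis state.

The final amplitudes are -sqrt(2)*I/2 on |0100>, -sqrt(2)*I/2 on |0110>, and 0 on every other basis state. Key observation: gates 3-10 undo each other exactly, leaving only the rest of the circuit to track.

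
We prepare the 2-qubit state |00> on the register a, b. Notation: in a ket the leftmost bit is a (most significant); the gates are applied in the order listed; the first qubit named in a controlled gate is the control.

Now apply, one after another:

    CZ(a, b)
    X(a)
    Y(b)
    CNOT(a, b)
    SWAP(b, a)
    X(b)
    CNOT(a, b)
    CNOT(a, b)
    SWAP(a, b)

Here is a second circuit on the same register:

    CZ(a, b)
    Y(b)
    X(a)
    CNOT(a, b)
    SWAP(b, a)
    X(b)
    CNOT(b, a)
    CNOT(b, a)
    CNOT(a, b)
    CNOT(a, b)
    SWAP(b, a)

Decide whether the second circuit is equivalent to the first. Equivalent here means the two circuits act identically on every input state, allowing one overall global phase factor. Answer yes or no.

Yes, they are equivalent — the unitaries differ by at most a global phase.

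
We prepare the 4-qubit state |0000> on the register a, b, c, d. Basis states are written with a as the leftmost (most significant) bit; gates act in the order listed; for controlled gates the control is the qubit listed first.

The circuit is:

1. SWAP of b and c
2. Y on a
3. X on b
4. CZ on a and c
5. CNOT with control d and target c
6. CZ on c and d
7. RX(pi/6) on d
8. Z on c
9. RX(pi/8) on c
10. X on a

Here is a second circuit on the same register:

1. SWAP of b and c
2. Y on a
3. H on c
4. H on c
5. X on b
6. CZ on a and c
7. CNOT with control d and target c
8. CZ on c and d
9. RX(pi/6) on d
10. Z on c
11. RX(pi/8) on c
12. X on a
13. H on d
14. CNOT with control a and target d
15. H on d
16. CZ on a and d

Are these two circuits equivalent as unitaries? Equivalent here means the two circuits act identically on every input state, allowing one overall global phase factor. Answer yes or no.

Yes, they are equivalent — the unitaries differ by at most a global phase.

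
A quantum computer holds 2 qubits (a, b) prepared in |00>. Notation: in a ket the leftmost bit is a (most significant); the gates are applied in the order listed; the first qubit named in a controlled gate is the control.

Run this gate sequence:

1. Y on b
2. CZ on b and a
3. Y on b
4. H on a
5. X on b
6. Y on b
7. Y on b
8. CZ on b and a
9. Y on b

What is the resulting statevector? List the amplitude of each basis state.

The final amplitudes are -sqrt(2)*I/2 on |00>, 0 on |01>, sqrt(2)*I/2 on |10>, 0 on |11>.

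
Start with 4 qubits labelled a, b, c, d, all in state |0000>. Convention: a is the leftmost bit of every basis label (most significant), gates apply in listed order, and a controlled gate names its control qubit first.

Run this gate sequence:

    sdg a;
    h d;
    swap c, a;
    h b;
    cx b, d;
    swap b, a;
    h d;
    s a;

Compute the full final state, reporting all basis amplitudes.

The resulting statevector has amplitude sqrt(2)/2 on |0000>, sqrt(2)*I/2 on |1000>, and 0 on every other basis state.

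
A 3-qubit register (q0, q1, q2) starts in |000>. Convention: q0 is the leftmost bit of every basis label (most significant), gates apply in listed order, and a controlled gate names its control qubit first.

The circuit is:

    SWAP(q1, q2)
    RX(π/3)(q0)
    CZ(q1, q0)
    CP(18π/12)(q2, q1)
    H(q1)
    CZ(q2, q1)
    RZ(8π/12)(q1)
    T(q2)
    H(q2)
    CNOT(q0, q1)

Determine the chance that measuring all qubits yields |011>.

The probability of measuring |011> is 3/16.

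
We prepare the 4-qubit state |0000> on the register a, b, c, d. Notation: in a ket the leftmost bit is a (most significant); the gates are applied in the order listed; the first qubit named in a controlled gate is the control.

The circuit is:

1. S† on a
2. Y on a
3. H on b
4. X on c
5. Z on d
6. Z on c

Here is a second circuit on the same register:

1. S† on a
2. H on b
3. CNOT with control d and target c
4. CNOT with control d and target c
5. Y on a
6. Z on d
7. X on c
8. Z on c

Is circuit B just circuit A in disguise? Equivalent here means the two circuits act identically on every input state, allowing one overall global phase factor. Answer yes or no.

Yes: on every input state the two circuits agree up to one overall phase factor.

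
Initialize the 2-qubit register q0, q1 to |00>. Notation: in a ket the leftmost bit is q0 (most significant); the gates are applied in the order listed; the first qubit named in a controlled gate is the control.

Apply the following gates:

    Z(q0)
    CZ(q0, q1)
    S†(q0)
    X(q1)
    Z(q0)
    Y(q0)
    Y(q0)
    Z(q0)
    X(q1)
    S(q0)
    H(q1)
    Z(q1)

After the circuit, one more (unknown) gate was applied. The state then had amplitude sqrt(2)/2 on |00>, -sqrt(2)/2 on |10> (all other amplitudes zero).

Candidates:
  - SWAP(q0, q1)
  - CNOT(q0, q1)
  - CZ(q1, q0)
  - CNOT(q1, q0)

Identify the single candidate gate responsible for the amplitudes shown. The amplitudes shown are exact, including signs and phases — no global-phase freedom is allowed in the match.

The unique candidate consistent with the amplitudes is SWAP(q0, q1). Key observation: steps 3-10 multiply out to the identity, so the circuit reduces to the remaining gates.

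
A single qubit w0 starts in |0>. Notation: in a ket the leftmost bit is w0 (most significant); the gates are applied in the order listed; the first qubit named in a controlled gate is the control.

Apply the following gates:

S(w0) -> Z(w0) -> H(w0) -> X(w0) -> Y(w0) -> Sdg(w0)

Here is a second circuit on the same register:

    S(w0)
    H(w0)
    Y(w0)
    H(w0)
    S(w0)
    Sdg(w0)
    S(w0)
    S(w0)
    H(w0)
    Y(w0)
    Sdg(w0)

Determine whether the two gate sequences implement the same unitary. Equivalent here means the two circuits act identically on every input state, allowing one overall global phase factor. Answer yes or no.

No, they are not equivalent — no single phase factor reconciles the two unitaries.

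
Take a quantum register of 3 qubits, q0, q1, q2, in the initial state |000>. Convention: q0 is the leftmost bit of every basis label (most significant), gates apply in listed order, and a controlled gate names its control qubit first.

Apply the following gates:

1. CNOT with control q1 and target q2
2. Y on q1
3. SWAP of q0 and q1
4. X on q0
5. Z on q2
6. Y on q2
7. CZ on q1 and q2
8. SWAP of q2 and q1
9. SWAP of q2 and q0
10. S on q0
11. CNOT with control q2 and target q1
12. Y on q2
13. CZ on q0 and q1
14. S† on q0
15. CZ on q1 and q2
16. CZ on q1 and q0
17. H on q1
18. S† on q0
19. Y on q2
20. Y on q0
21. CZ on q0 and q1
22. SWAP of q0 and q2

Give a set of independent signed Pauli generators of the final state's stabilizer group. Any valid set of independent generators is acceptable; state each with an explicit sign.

The final state is stabilized by the group generated by +IXI, +ZII, -IIZ; other independent generating sets are equally valid.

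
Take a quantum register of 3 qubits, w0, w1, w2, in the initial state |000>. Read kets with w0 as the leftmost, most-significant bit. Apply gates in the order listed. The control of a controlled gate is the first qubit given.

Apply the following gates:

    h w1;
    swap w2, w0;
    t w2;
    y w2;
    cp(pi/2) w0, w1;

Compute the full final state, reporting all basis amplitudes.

After the circuit, the state carries amplitude sqrt(2)*I/2 on |001>, sqrt(2)*I/2 on |011>, and 0 on every other basis state.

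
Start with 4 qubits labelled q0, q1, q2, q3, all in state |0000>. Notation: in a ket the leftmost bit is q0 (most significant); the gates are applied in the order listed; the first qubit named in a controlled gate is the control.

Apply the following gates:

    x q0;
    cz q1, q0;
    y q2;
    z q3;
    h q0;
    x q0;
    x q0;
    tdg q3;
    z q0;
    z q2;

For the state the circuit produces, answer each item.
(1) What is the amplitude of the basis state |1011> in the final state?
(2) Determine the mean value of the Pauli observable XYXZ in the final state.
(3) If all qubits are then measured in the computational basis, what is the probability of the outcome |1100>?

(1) |1011> carries amplitude 0 in the final state. Key observation: the block from step 6 through step 7 cancels to the identity and can be dropped.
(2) The expectation value of XYXZ is 0.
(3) The probability of measuring |1100> is 0.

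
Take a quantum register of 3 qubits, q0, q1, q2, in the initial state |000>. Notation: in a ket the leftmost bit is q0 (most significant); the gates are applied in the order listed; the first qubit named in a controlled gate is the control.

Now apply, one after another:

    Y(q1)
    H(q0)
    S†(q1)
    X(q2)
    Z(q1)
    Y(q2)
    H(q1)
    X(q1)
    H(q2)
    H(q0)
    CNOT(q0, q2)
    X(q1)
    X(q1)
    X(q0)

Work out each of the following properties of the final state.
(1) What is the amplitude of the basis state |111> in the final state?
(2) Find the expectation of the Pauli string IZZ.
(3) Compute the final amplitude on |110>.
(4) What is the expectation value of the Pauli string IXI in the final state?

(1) |111> carries amplitude I/2 in the final state.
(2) The observable IZZ averages to 0.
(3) The final state's coefficient on |110> equals I/2.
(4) The expectation value of IXI is -1.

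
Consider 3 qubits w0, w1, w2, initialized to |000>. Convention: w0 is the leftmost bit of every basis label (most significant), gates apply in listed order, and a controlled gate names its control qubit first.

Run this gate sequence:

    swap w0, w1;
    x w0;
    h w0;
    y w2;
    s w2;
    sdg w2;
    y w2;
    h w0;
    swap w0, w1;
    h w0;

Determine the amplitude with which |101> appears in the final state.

The final state's coefficient on |101> equals 0. Key observation: the block from step 3 through step 8 cancels to the identity and can be dropped.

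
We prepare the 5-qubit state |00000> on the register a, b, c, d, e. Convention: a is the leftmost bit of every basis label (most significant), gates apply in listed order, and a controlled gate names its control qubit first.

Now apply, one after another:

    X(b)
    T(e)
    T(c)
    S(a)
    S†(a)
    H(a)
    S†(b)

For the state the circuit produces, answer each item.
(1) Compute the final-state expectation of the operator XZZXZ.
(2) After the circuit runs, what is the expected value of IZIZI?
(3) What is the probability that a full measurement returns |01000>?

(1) In the final state, XZZXZ has expectation 0.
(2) In the final state, IZIZI has expectation -1.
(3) The probability of measuring |01000> is 1/2.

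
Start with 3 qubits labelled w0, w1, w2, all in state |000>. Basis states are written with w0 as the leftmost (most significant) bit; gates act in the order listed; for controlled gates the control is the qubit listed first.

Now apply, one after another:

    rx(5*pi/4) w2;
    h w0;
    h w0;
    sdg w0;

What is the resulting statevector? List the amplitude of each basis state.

The resulting statevector has amplitude -sqrt(2 - sqrt(2))/2 on |000>, -I*sqrt(sqrt(2) + 2)/2 on |001>, and 0 on every other basis state. Key observation: steps 2-3 multiply out to the identity, so the circuit reduces to the remaining gates.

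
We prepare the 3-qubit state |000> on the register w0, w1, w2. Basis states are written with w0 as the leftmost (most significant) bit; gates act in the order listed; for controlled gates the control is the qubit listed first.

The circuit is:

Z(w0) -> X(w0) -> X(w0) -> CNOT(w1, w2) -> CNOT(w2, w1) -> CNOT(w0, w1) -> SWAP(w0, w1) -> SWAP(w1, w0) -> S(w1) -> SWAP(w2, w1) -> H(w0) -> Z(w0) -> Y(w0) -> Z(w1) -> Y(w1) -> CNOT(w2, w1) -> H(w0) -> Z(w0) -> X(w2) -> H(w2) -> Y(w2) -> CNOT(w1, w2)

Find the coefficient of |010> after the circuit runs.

The final state's coefficient on |010> equals -sqrt(2)*I/2.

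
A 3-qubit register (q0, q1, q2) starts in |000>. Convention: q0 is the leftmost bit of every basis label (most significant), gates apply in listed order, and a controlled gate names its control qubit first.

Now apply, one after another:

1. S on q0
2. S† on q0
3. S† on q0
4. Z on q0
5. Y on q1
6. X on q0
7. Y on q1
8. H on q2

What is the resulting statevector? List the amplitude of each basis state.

The resulting statevector has amplitude sqrt(2)/2 on |100>, sqrt(2)/2 on |101>, and 0 on every other basis state.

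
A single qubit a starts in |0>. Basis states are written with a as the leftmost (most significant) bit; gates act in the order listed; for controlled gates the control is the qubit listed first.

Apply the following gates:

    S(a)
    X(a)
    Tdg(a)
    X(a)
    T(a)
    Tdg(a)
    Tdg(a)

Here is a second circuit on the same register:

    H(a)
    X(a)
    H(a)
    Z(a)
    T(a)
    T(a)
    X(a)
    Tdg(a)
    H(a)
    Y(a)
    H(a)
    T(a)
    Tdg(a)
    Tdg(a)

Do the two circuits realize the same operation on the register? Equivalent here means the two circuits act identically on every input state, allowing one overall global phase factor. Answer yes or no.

No, they are not equivalent — no single phase factor reconciles the two unitaries.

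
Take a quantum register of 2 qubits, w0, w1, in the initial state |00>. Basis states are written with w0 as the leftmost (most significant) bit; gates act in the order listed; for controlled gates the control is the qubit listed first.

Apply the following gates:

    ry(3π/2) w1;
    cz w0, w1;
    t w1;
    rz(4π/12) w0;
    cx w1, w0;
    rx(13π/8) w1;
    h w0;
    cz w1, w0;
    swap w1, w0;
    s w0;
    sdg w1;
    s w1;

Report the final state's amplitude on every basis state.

The resulting statevector has amplitude -I*exp(I*pi/12)*sin(3*pi/16)/2 + exp(-I*pi/6)*cos(3*pi/16)/2 on |00>, -exp(5*I*pi/6)*cos(3*pi/16)/2 + exp(7*I*pi/12)*sin(3*pi/16)/2 on |01>, -I*exp(I*pi/12)*cos(3*pi/16)/2 - exp(-I*pi/6)*sin(3*pi/16)/2 on |10>, -I*exp(I*pi/12)*cos(3*pi/16)/2 + exp(-I*pi/6)*sin(3*pi/16)/2 on |11>.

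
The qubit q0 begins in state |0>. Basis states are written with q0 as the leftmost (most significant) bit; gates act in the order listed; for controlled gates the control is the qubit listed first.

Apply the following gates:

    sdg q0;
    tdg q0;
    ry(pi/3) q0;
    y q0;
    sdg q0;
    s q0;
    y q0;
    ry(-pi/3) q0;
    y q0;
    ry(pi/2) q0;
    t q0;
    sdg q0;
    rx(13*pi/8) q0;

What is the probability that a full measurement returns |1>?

Outcome |1> occurs with probability sqrt(2*sqrt(2) + 4)/8 + 1/2.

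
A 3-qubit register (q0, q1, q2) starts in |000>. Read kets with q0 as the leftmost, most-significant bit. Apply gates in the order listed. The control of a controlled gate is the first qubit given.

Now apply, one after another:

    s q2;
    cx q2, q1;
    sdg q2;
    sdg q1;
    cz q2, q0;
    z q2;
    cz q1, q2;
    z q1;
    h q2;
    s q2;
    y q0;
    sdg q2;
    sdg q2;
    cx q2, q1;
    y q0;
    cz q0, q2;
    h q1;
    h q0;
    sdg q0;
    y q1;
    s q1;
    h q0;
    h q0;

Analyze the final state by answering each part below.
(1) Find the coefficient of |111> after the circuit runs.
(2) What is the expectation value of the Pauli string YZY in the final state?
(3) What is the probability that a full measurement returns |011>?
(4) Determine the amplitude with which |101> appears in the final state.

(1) The final state's coefficient on |111> equals sqrt(2)/4.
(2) The observable YZY averages to -1.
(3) The probability of measuring |011> is 1/8.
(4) |101> carries amplitude -sqrt(2)*I/4 in the final state.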